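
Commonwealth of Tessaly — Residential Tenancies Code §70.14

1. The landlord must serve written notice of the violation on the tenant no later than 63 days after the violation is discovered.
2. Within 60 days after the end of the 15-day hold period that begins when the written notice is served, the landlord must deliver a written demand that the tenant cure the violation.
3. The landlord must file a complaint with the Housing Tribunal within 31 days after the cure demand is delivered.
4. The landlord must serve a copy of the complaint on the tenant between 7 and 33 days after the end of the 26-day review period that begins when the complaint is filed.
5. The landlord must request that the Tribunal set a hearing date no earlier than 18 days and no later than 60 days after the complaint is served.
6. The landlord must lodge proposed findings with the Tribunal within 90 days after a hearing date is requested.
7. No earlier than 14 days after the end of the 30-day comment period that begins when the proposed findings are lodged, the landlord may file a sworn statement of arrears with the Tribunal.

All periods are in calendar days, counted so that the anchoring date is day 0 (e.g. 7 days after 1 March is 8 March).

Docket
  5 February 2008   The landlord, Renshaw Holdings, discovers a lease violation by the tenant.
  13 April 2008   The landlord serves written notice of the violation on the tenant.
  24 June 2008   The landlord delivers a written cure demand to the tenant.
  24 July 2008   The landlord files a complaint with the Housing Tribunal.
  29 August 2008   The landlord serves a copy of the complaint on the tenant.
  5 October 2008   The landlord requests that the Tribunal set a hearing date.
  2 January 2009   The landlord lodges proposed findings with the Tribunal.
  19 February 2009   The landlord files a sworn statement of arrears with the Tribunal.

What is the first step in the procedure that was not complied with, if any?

Step 1: 63 days after 5 February 2008 (when the violation is discovered) is 8 April 2008; done 13 April 2008 — 5 days late.

Step 1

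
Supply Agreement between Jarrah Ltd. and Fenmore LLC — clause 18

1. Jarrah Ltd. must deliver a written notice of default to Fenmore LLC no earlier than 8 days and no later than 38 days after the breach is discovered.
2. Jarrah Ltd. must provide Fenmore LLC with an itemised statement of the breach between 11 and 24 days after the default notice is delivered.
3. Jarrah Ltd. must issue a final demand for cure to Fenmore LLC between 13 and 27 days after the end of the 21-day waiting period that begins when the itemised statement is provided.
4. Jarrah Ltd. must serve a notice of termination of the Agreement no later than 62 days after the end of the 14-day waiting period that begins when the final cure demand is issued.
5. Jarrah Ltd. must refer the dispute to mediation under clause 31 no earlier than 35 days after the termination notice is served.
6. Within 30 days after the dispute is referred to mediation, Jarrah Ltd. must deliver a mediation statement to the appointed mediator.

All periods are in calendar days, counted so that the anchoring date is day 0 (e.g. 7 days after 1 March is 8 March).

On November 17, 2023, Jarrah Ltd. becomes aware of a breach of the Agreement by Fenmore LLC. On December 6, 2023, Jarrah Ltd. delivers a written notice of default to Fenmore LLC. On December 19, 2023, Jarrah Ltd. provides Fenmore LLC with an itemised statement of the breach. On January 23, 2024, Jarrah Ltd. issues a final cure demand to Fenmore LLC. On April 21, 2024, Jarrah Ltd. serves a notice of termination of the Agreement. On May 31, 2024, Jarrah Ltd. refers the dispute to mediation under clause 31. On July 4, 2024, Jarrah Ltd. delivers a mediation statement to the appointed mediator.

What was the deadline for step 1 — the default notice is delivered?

December 25, 2023

Step 1 runs from November 17, 2023, when the breach is discovered. The window is 8–38 days after November 17, 2023; it closes on December 25, 2023.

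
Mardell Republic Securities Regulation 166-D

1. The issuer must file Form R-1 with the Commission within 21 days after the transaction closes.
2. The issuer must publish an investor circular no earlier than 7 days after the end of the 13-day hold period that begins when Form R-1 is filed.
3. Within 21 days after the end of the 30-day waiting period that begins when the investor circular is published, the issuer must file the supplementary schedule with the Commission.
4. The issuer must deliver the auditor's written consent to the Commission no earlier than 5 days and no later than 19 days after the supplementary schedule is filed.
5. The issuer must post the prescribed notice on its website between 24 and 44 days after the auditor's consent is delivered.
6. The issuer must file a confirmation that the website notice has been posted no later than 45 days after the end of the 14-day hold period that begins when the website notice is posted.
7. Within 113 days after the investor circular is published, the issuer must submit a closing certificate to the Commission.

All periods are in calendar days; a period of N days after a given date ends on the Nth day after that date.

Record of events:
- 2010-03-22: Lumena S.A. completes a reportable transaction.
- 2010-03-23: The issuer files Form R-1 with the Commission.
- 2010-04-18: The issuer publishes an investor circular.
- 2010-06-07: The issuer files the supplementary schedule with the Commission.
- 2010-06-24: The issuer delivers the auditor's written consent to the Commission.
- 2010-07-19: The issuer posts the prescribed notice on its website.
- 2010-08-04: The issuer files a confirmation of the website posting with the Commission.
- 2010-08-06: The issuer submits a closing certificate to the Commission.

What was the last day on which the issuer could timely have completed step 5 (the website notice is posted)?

2010-08-07

Step 5 runs from 2010-06-24, when the auditor's consent is delivered. The window is 24–44 days after 2010-06-24; it closes on 2010-08-07.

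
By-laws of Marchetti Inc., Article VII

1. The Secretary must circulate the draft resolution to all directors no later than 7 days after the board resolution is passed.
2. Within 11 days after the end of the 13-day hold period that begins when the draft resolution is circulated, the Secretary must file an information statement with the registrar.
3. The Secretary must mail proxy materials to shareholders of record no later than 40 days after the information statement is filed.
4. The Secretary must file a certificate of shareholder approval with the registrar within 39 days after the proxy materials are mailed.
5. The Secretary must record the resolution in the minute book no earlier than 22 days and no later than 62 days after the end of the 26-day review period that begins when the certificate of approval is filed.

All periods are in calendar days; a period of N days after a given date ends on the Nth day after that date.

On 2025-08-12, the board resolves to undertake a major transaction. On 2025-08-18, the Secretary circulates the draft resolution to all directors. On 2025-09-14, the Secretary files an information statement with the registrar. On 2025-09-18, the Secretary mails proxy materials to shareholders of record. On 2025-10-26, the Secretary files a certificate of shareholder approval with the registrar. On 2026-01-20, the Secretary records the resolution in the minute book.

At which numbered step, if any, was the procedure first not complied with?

(1) due by 2025-08-12 + 7 days = 2025-08-19; done 2025-08-18 — timely.
(2) due by 2025-08-31 + 11 days = 2025-09-11; done 2025-09-14 — 3 days late.

Step 2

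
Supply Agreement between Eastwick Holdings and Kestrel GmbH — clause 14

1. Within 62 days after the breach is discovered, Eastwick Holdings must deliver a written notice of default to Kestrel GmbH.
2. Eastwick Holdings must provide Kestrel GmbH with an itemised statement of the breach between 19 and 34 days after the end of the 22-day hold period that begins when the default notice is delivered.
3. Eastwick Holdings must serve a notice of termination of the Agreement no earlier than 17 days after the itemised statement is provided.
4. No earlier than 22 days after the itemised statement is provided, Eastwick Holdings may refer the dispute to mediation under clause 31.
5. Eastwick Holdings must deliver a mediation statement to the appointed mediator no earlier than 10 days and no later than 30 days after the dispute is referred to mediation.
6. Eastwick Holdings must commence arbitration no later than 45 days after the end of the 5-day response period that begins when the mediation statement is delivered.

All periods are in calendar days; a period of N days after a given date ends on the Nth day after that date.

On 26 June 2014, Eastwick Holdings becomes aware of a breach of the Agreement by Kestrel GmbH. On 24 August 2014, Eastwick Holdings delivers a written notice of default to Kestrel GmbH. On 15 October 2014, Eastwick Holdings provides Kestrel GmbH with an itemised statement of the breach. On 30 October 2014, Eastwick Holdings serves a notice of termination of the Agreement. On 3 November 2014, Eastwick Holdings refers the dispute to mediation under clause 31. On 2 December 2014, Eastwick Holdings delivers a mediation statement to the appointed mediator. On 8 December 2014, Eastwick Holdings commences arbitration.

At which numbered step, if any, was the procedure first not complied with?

Step 3

Step 1 — counting 62 days from 26 June 2014 (when the breach is discovered) gives a deadline of 27 August 2014; completed 24 August 2014, before the deadline.
Step 2 — 19 and 34 days from 15 September 2014 (end of the 22-day hold period, which began when the default notice is delivered on 24 August 2014) are 4 October 2014 and 19 October 2014 respectively; 15 October 2014 falls inside that range.
Step 3 — must wait 17 days from 15 October 2014 (when the itemised statement is provided), so not before 1 November 2014; acted on 30 October 2014, 2 days prematurely.
Later steps need not be reached.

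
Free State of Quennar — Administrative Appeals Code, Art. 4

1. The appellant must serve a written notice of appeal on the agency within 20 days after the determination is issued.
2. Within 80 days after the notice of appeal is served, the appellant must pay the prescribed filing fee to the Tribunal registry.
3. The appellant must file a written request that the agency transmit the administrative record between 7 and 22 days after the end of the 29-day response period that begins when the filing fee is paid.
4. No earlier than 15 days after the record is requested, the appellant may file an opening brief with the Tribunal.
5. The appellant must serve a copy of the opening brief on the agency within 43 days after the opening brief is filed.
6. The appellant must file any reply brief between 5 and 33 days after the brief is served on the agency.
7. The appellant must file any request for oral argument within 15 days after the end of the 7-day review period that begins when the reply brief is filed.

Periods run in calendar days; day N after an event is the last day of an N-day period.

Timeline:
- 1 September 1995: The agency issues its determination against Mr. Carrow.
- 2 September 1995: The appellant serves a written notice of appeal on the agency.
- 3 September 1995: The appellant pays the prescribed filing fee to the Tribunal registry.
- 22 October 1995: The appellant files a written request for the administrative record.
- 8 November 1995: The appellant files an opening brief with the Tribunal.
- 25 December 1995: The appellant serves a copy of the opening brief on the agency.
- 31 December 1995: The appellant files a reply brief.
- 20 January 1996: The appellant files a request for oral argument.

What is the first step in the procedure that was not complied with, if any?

Step 5

Step 1: 20 days after 1 September 1995 (when the determination is issued) is 21 September 1995; completed 2 September 1995, before the deadline.
Step 2: 80 days after 2 September 1995 (when the notice of appeal is served) is 21 November 1995; done 3 September 1995 — timely.
Step 3: the window is 7–22 days after 2 October 1995 (end of the 29-day response period, which began when the filing fee is paid on 3 September 1995), so 9 October 1995 through 24 October 1995; 22 October 1995 falls inside that range.
Step 4: the earliest permitted date is 15 days after 22 October 1995 (when the record is requested), i.e. 6 November 1995; done 8 November 1995 — permitted.
Step 5: 43 days after 8 November 1995 (when the opening brief is filed) is 21 December 1995; not done until 25 December 1995, 4 days after the deadline.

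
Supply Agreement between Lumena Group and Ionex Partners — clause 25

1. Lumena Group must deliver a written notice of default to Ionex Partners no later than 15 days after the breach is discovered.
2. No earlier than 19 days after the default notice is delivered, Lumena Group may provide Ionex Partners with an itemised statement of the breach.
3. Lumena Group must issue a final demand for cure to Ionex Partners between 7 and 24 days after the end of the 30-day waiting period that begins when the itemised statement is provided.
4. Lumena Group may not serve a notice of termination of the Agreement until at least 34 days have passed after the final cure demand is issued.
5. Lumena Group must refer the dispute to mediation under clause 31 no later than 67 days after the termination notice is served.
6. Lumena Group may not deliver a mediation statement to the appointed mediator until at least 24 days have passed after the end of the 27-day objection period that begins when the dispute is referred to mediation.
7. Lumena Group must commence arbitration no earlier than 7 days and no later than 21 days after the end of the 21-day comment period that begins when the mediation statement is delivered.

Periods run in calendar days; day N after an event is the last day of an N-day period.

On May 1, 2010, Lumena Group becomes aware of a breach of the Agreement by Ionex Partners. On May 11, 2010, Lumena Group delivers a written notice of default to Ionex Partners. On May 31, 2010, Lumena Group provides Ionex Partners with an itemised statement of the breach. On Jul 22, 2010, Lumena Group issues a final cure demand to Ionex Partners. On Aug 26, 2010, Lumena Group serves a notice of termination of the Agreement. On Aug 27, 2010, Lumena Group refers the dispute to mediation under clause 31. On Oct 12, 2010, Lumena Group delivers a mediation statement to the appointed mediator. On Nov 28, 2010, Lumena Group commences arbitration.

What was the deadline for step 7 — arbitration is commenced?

The mediation statement is delivered on Oct 12, 2010; the 21-day comment period therefore ends Nov 2, 2010, and step 7 runs from that date. The window is 7–21 days after Nov 2, 2010; it closes on Nov 23, 2010.

Nov 23, 2010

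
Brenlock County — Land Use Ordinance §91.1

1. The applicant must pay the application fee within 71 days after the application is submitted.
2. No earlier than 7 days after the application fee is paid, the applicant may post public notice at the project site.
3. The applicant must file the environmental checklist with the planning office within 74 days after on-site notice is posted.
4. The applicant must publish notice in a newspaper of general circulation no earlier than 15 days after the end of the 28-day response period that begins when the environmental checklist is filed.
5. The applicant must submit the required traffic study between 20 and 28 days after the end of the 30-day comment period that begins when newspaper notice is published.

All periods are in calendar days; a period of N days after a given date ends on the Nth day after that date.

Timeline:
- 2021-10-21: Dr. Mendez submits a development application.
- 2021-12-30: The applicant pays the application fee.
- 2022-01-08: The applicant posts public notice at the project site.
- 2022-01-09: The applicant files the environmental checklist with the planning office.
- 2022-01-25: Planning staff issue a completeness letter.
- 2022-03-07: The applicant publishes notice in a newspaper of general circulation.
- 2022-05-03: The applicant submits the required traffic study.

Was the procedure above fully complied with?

Yes

(1) due by 2021-10-21 + 71 days = 2021-12-31; 2021-12-30 is within that limit.
(2) permitted from 2021-12-30 + 7 days = 2022-01-06 onward; 2022-01-08 is on or after that date.
(3) due by 2022-01-08 + 74 days = 2022-03-23; completed 2022-01-09, before the deadline.
(4) permitted from 2022-02-06 + 15 days = 2022-02-21 onward; 2022-03-07 is on or after that date.
(5) the permitted window runs from 2022-04-06 + 20 = 2022-04-26 to 2022-04-06 + 28 = 2022-05-04; 2022-05-03 falls inside that range.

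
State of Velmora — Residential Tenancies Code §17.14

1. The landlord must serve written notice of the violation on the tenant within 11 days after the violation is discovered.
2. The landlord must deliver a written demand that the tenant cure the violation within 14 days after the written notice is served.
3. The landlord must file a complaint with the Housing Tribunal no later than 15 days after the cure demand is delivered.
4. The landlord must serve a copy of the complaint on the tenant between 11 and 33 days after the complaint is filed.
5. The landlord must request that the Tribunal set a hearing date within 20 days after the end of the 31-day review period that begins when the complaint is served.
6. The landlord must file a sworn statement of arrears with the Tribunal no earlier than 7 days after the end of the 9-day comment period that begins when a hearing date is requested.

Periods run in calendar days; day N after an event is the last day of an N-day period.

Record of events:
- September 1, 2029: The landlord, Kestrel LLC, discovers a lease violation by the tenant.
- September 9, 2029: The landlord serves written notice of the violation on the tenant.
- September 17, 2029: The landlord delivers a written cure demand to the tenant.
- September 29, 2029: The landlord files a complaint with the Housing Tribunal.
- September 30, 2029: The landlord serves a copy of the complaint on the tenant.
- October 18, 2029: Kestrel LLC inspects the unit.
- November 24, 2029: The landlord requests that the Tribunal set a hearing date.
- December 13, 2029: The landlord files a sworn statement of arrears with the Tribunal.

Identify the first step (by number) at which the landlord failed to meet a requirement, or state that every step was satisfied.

Step 4

Step 1: 11 days after September 1, 2029 (when the violation is discovered) is September 12, 2029; done September 9, 2029 — timely.
Step 2: 14 days after September 9, 2029 (when the written notice is served) is September 23, 2029; September 17, 2029 is within that limit.
Step 3: 15 days after September 17, 2029 (when the cure demand is delivered) is October 2, 2029; done September 29, 2029 — timely.
Step 4: the window is 11–33 days after September 29, 2029 (when the complaint is filed), so October 10, 2029 through November 1, 2029; done September 30, 2029 — 10 days before the window opened.
Later steps need not be reached.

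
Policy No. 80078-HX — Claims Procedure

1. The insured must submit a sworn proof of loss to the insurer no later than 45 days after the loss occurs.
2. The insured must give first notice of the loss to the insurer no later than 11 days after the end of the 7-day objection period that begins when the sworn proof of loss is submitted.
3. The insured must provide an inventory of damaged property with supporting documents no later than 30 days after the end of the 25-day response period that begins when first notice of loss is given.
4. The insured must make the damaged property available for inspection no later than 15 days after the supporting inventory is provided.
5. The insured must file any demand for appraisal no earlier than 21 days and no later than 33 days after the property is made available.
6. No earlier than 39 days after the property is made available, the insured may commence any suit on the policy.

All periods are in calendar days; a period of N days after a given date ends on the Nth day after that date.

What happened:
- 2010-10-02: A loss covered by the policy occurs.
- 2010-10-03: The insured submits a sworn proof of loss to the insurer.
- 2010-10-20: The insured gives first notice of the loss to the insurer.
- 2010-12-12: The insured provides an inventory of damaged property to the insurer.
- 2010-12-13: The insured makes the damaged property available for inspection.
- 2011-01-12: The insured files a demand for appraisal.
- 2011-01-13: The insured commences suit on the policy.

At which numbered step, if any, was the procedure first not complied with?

Step 6

Step 1: 45 days after 2010-10-02 (when the loss occurs) is 2010-11-16; completed 2010-10-03, before the deadline.
Step 2: 11 days after 2010-10-10 (end of the 7-day objection period, which began when the sworn proof of loss is submitted on 2010-10-03) is 2010-10-21; 2010-10-20 is within that limit.
Step 3: 30 days after 2010-11-14 (end of the 25-day response period, which began when first notice of loss is given on 2010-10-20) is 2010-12-14; done 2010-12-12 — timely.
Step 4: 15 days after 2010-12-12 (when the supporting inventory is provided) is 2010-12-27; 2010-12-13 is within that limit.
Step 5: the window is 21–33 days after 2010-12-13 (when the property is made available), so 2011-01-03 through 2011-01-15; 2011-01-12 falls inside that range.
Step 6: the earliest permitted date is 39 days after 2010-12-13 (when the property is made available), i.e. 2011-01-21; 2011-01-13 is 8 days before the earliest permitted date.
Later steps need not be reached.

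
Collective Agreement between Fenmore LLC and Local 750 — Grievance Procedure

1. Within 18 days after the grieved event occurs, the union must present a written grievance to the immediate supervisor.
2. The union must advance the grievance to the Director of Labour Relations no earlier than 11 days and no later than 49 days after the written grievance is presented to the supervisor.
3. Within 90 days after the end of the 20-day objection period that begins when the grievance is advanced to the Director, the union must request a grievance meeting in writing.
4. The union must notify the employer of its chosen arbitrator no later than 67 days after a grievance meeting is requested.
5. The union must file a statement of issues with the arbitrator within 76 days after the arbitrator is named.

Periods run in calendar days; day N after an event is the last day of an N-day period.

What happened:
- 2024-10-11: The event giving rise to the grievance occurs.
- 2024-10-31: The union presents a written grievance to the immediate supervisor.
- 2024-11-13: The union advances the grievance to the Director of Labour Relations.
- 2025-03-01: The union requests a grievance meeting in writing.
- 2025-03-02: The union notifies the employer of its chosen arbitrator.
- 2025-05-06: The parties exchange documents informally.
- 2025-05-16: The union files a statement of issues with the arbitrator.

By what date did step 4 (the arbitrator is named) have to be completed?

2025-05-07

Step 4 runs from 2025-03-01, when a grievance meeting is requested. 67 days after 2025-03-01 is 2025-05-07.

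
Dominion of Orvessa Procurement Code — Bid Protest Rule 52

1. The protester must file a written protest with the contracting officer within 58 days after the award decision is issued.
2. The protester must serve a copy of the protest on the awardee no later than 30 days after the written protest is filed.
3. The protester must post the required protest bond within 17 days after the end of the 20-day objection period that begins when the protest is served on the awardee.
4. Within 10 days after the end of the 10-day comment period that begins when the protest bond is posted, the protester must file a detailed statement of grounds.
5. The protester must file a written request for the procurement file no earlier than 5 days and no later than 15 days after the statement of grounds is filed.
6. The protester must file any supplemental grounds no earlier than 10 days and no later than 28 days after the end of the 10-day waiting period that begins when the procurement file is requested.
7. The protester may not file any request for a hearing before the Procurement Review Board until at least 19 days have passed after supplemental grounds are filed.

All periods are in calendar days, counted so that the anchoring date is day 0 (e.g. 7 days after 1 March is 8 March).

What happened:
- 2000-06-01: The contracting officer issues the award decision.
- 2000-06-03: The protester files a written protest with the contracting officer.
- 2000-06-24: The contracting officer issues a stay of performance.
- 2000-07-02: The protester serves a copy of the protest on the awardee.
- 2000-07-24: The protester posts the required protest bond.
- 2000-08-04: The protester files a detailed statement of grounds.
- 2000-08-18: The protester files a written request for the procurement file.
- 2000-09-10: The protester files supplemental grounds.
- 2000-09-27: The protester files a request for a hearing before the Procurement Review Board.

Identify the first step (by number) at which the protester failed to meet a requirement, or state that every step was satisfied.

(1) due by 2000-06-01 + 58 days = 2000-07-29; done 2000-06-03 — timely.
(2) due by 2000-06-03 + 30 days = 2000-07-03; done 2000-07-02 — timely.
(3) due by 2000-07-22 + 17 days = 2000-08-08; 2000-07-24 is within that limit.
(4) due by 2000-08-03 + 10 days = 2000-08-13; 2000-08-04 is within that limit.
(5) the permitted window runs from 2000-08-04 + 5 = 2000-08-09 to 2000-08-04 + 15 = 2000-08-19; done 2000-08-18, which is between those dates.
(6) the permitted window runs from 2000-08-28 + 10 = 2000-09-07 to 2000-08-28 + 28 = 2000-09-25; 2000-09-10 falls inside that range.
(7) permitted from 2000-09-10 + 19 days = 2000-09-29 onward; 2000-09-27 is 2 days before the earliest permitted date.

Step 7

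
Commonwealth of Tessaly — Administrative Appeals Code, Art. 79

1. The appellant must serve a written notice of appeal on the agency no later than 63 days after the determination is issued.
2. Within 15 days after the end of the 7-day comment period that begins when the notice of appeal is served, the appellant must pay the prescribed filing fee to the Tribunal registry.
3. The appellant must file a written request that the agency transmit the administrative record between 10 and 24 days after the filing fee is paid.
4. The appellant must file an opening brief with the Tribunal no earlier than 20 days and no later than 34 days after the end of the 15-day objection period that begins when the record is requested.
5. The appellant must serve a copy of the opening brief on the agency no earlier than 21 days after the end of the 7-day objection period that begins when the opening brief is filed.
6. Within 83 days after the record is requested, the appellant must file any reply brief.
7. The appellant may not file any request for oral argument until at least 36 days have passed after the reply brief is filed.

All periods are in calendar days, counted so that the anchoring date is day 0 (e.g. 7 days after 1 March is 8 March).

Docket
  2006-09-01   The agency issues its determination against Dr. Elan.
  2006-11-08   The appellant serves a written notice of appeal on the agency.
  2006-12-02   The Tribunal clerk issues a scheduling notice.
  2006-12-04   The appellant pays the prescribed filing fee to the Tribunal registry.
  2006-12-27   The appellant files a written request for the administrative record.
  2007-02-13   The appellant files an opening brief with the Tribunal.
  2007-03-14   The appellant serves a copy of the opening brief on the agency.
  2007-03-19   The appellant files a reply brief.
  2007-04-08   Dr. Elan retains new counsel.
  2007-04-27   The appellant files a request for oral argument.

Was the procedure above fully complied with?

(1) due by 2006-09-01 + 63 days = 2006-11-03; not done until 2006-11-08, 5 days after the deadline.

No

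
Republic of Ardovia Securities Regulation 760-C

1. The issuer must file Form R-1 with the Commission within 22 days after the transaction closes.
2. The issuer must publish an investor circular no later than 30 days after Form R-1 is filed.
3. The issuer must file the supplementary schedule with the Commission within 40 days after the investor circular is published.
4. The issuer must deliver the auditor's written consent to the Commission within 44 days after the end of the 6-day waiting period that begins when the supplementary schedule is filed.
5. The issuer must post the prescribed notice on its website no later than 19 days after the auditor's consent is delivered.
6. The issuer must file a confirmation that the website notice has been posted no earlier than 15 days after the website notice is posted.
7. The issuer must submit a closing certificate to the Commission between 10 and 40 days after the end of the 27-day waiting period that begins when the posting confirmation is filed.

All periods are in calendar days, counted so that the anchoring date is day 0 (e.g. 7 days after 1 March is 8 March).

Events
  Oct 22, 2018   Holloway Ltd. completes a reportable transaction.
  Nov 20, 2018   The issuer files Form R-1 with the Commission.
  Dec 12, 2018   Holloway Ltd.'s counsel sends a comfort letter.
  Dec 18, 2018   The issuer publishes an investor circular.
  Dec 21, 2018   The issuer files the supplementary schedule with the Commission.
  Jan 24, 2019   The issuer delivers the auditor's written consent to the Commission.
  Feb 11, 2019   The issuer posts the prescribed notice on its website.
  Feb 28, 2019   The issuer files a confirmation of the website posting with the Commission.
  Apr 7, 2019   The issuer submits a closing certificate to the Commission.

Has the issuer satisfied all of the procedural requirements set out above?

Step 1 — counting 22 days from Oct 22, 2018 (when the transaction closes) gives a deadline of Nov 13, 2018; not done until Nov 20, 2018, 7 days after the deadline.

No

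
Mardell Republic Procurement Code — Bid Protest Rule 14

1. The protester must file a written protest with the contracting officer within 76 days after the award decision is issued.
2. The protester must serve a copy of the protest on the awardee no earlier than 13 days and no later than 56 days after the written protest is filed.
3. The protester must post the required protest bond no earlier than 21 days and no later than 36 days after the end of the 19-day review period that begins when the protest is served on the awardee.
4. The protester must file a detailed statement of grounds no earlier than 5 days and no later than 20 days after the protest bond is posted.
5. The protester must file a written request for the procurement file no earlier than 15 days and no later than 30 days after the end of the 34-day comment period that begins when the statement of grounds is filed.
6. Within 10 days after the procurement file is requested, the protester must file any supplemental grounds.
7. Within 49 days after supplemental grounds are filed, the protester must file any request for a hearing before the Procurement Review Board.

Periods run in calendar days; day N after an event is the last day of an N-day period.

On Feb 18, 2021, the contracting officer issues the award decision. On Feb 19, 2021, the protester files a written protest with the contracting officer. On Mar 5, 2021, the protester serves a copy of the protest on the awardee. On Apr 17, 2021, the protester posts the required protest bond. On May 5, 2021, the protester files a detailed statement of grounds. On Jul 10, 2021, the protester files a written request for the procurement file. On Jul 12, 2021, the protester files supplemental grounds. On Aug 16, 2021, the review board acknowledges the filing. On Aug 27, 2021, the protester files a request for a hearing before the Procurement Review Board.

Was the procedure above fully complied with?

(1) due by Feb 18, 2021 + 76 days = May 5, 2021; Feb 19, 2021 is within that limit.
(2) the permitted window runs from Feb 19, 2021 + 13 = Mar 4, 2021 to Feb 19, 2021 + 56 = Apr 16, 2021; done Mar 5, 2021, which is between those dates.
(3) the permitted window runs from Mar 24, 2021 + 21 = Apr 14, 2021 to Mar 24, 2021 + 36 = Apr 29, 2021; done Apr 17, 2021, which is between those dates.
(4) the permitted window runs from Apr 17, 2021 + 5 = Apr 22, 2021 to Apr 17, 2021 + 20 = May 7, 2021; done May 5, 2021, which is between those dates.
(5) the permitted window runs from Jun 8, 2021 + 15 = Jun 23, 2021 to Jun 8, 2021 + 30 = Jul 8, 2021; Jul 10, 2021 is 2 days past the end of the window.

No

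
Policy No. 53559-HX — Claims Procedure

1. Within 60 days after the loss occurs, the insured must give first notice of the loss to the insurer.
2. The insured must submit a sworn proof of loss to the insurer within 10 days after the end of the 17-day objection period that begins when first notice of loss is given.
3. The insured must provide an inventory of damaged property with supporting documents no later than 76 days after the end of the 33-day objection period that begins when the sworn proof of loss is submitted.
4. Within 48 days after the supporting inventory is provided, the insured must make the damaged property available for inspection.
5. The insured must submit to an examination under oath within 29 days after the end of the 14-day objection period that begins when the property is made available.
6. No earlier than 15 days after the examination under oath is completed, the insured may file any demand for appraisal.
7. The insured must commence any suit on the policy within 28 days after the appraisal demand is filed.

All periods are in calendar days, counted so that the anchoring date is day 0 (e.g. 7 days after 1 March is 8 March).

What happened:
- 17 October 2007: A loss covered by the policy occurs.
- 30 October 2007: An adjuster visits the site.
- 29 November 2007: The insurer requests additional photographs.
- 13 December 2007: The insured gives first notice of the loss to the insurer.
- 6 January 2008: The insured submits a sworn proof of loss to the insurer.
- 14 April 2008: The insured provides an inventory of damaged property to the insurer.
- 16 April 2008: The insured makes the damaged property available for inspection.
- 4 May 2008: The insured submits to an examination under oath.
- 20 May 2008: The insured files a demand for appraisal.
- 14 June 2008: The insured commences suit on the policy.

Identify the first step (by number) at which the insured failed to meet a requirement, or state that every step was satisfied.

None — every step was satisfied

(1) due by 17 October 2007 + 60 days = 16 December 2007; 13 December 2007 is within that limit.
(2) due by 30 December 2007 + 10 days = 9 January 2008; done 6 January 2008 — timely.
(3) due by 8 February 2008 + 76 days = 24 April 2008; done 14 April 2008 — timely.
(4) due by 14 April 2008 + 48 days = 1 June 2008; done 16 April 2008 — timely.
(5) due by 30 April 2008 + 29 days = 29 May 2008; done 4 May 2008 — timely.
(6) permitted from 4 May 2008 + 15 days = 19 May 2008 onward; done 20 May 2008 — permitted.
(7) due by 20 May 2008 + 28 days = 17 June 2008; 14 June 2008 is within that limit.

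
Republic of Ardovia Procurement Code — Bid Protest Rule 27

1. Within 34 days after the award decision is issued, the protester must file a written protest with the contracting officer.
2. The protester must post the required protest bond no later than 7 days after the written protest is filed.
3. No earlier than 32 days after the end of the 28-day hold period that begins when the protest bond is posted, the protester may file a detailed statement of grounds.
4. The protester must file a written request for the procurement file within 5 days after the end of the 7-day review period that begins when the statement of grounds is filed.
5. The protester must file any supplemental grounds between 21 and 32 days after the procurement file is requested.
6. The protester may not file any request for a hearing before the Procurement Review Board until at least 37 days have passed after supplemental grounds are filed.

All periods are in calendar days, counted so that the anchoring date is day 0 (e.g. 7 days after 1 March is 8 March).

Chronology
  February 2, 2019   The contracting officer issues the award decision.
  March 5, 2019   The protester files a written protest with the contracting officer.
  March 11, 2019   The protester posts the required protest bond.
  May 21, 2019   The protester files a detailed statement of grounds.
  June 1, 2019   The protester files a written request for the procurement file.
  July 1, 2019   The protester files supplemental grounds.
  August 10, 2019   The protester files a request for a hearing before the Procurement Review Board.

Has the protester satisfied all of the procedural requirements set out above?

Step 1 — counting 34 days from February 2, 2019 (when the award decision is issued) gives a deadline of March 8, 2019; done March 5, 2019 — timely.
Step 2 — counting 7 days from March 5, 2019 (when the written protest is filed) gives a deadline of March 12, 2019; done March 11, 2019 — timely.
Step 3 — must wait 32 days from April 8, 2019 (end of the 28-day hold period, which began when the protest bond is posted on March 11, 2019), so not before May 10, 2019; done May 21, 2019 — permitted.
Step 4 — counting 5 days from May 28, 2019 (end of the 7-day review period, which began when the statement of grounds is filed on May 21, 2019) gives a deadline of June 2, 2019; June 1, 2019 is within that limit.
Step 5 — 21 and 32 days from June 1, 2019 (when the procurement file is requested) are June 22, 2019 and July 3, 2019 respectively; July 1, 2019 falls inside that range.
Step 6 — must wait 37 days from July 1, 2019 (when supplemental grounds are filed), so not before August 7, 2019; done August 10, 2019 — permitted.

Yes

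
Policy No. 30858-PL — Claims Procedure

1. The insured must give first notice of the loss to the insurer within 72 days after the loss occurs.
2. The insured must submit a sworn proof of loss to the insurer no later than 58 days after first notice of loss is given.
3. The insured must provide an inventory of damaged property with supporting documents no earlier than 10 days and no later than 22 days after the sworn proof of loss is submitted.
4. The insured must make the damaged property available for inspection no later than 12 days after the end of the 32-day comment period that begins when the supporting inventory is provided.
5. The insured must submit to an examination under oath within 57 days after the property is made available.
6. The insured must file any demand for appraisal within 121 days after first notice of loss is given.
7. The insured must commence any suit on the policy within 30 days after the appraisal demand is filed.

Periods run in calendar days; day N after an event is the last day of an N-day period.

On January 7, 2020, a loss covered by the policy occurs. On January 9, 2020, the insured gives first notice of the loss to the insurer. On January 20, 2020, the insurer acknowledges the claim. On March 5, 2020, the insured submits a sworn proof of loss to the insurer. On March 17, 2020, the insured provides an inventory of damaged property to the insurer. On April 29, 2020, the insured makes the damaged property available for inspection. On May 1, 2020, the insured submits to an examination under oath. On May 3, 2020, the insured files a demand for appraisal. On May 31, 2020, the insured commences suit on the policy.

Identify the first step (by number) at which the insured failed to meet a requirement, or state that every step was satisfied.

Step 1: 72 days after January 7, 2020 (when the loss occurs) is March 19, 2020; done January 9, 2020 — timely.
Step 2: 58 days after January 9, 2020 (when first notice of loss is given) is March 7, 2020; March 5, 2020 is within that limit.
Step 3: the window is 10–22 days after March 5, 2020 (when the sworn proof of loss is submitted), so March 15, 2020 through March 27, 2020; done March 17, 2020, which is between those dates.
Step 4: 12 days after April 18, 2020 (end of the 32-day comment period, which began when the supporting inventory is provided on March 17, 2020) is April 30, 2020; April 29, 2020 is within that limit.
Step 5: 57 days after April 29, 2020 (when the property is made available) is June 25, 2020; May 1, 2020 is within that limit.
Step 6: 121 days after January 9, 2020 (when first notice of loss is given) is May 9, 2020; done May 3, 2020 — timely.
Step 7: 30 days after May 3, 2020 (when the appraisal demand is filed) is June 2, 2020; done May 31, 2020 — timely.

None — every step was satisfied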